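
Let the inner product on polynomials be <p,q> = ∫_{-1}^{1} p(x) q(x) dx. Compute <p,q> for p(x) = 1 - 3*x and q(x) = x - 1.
<p,q> = -4

Expand the product: p(x)·q(x) = -3*x^2 + 4*x - 1.
∫_{-1}^{1} of each monomial x^k gives [2/(k+1) if k even, 0 if k odd]. Integrating term-by-term (or equivalently evaluating the antiderivative F(x) = -x^3 + 2*x^2 - x at the endpoints):
  F(1) − F(−1) = 0 − (4) = -4.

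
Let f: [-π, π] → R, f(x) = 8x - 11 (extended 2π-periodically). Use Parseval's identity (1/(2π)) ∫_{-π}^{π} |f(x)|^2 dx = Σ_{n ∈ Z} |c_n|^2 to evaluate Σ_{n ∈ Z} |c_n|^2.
Σ |c_n|^2 = 64π^2/3 + 121

Expand and integrate term by term over [-π, π]:
  ∫ (8x)^2 dx = 64·(2π^3/3); ∫ 2·8·(-11)·x dx = 0 (odd integrand); ∫ (-11)^2 dx = 121·2π.
So (1/(2π)) ∫_{-π}^{π} (8x - 11)^2 dx = 64π^2/3 + 121 = 64π^2/3 + 121.
Parseval ⇒ Σ |c_n|^2 = 64π^2/3 + 121.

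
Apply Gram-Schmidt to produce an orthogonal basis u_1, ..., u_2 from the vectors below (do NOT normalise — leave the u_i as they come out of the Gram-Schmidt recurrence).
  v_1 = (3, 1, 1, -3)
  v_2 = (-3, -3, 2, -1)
Orthogonal basis:
  u_1 = (3, 1, 1, -3)
  u_2 = (-39/20, -53/20, 47/20, -41/20)

Apply the Gram-Schmidt recurrence
  u_1 = v_1
  u_i = v_i − Σ_{j<i} ((v_i · u_j) / (u_j · u_j)) · u_j.

Step by step this gives:
  u_1 = (3, 1, 1, -3)
  u_2 = (-39/20, -53/20, 47/20, -41/20)

Orthogonality check:
  u_2 · u_1 = 0 (should be 0)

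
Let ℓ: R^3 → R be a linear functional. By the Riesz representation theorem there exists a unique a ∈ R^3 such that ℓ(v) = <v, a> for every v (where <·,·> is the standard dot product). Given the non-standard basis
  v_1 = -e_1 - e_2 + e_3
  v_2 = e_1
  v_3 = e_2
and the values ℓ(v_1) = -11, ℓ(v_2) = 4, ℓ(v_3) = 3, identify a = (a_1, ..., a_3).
a = (4, 3, -4)

Write a = (a_1, ..., a_3) in the standard basis. For each basis vector v_i, ℓ(v_i) = <v_i, a> is a linear equation in the a_j's. Collect the n equations into a matrix system V a = ℓ, where row i of V is v_i (expressed in the standard basis). Since V is invertible (lower-triangular with 1s on the diagonal, up to permutation), solve by back-substitution:
  V =
[[-1, -1, 1],
 [1, 0, 0],
 [0, 1, 0]]
  V a = (-11, 4, 3)
Solving gives a = (4, 3, -4).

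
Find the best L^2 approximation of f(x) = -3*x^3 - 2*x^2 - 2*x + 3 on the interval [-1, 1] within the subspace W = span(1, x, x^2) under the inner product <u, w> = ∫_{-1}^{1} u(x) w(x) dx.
g(x) = -2*x^2 - 19*x/5 + 3

The best approximation g ∈ W is the orthogonal projection of f onto W. Writing g = a_0 + a_1 x + a_2 x^2, the coefficients solve the normal equations G · a = b where
  G_{ij} = <φ_i, φ_j> and b_i = <f, φ_i>, with φ_0 = 1, φ_1 = x, φ_2 = x^2.
G =
  [2, 0, 2/3]
  [0, 2/3, 0]
  [2/3, 0, 2/5],
b = (14/3, -38/15, 6/5).
Solving gives a_0 = 3, a_1 = -19/5, a_2 = -2, so
  g(x) = -2*x^2 - 19*x/5 + 3.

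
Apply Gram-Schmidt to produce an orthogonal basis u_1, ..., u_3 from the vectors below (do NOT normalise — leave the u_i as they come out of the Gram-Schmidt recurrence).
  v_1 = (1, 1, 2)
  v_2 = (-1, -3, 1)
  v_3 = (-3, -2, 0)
Orthogonal basis:
  u_1 = (1, 1, 2)
  u_2 = (-2/3, -8/3, 5/3)
  u_3 = (-105/62, 45/62, 15/31)

Apply the Gram-Schmidt recurrence
  u_1 = v_1
  u_i = v_i − Σ_{j<i} ((v_i · u_j) / (u_j · u_j)) · u_j.

Step by step this gives:
  u_1 = (1, 1, 2)
  u_2 = (-2/3, -8/3, 5/3)
  u_3 = (-105/62, 45/62, 15/31)

Orthogonality check:
  u_2 · u_1 = 0 (should be 0)
  u_3 · u_1 = 0 (should be 0)
  u_3 · u_2 = 0 (should be 0)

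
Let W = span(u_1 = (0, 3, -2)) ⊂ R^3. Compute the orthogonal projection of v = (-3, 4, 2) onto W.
proj_W(v) = (0, 24/13, -16/13)

Set up U = [u_1 | ... | u_1] ∈ R^(3×1). The projector onto W = col(U) is P = U (U^T U)^(-1) U^T.
Compute U^T U =
  [13],
and U^T v = (8).
Solve U^T U · c = U^T v for the coefficients: c = (8/13). The projection is proj_W(v) = U c.
Check: (v - proj_W(v)) · u_1 = 0  (should be 0).
Result: proj_W(v) = (0, 24/13, -16/13).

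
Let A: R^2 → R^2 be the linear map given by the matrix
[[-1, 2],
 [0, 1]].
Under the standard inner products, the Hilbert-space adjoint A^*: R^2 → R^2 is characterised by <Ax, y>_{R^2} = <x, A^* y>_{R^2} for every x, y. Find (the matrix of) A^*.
A^* = A^T =
[[-1, 0],
 [2, 1]]

For real matrices with standard dot products, the defining identity <Ax, y> = <x, A^* y> gives (Ax)^T y = x^T (A^*) y, i.e. x^T A^T y = x^T (A^*) y. Since this holds for all x, y, we must have A^* = A^T. Therefore
A^* =
[[-1, 0],
 [2, 1]].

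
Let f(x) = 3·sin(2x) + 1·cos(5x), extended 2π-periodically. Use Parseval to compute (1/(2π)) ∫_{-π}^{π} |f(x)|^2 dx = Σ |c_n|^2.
Σ |c_n|^2 = 5

Expand |f|^2 and use orthogonality of {sin(nx), cos(mx)} on [-π, π]:
  ∫_{-π}^{π} sin(nx)^2 dx = π, ∫ cos(mx)^2 dx = π, and cross terms integrate to 0.
So ∫_{-π}^{π} f(x)^2 dx = 3^2 · π + 1^2 · π = (9 + 1)π.
Divide by 2π: (9 + 1)/2 = 5.
By Parseval, this equals Σ |c_n|^2.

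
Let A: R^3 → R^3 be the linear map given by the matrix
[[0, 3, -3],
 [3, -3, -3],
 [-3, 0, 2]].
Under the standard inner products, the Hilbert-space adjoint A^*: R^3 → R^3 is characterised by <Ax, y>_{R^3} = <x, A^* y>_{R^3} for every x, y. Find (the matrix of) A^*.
A^* = A^T =
[[0, 3, -3],
 [3, -3, 0],
 [-3, -3, 2]]

For real matrices with standard dot products, the defining identity <Ax, y> = <x, A^* y> gives (Ax)^T y = x^T (A^*) y, i.e. x^T A^T y = x^T (A^*) y. Since this holds for all x, y, we must have A^* = A^T. Therefore
A^* =
[[0, 3, -3],
 [3, -3, 0],
 [-3, -3, 2]].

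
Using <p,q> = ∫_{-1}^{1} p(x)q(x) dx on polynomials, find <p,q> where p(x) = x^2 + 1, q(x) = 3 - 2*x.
<p,q> = 8

Expand the product: p(x)·q(x) = -2*x^3 + 3*x^2 - 2*x + 3.
∫_{-1}^{1} of each monomial x^k gives [2/(k+1) if k even, 0 if k odd]. Integrating term-by-term (or equivalently evaluating the antiderivative F(x) = -x^4/2 + x^3 - x^2 + 3*x at the endpoints):
  F(1) − F(−1) = 5/2 − (-11/2) = 8.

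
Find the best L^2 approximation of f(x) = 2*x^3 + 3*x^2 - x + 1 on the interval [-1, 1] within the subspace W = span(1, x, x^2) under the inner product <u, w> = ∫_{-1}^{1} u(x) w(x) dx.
g(x) = 3*x^2 + x/5 + 1

The best approximation g ∈ W is the orthogonal projection of f onto W. Writing g = a_0 + a_1 x + a_2 x^2, the coefficients solve the normal equations G · a = b where
  G_{ij} = <φ_i, φ_j> and b_i = <f, φ_i>, with φ_0 = 1, φ_1 = x, φ_2 = x^2.
G =
  [2, 0, 2/3]
  [0, 2/3, 0]
  [2/3, 0, 2/5],
b = (4, 2/15, 28/15).
Solving gives a_0 = 1, a_1 = 1/5, a_2 = 3, so
  g(x) = 3*x^2 + x/5 + 1.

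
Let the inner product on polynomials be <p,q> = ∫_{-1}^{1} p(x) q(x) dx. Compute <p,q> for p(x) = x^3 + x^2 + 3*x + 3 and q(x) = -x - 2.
<p,q> = -236/15

Expand the product: p(x)·q(x) = -x^4 - 3*x^3 - 5*x^2 - 9*x - 6.
∫_{-1}^{1} of each monomial x^k gives [2/(k+1) if k even, 0 if k odd]. Integrating term-by-term (or equivalently evaluating the antiderivative F(x) = -x^5/5 - 3*x^4/4 - 5*x^3/3 - 9*x^2/2 - 6*x at the endpoints):
  F(1) − F(−1) = -787/60 − (157/60) = -236/15.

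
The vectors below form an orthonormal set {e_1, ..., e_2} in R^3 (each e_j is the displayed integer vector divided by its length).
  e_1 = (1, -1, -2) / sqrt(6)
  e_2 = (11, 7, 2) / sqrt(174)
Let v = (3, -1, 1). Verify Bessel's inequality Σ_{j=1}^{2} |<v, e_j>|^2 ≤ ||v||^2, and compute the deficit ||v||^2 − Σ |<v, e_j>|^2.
Σ |<v, e_j>|^2 = 150/29; ||v||^2 = 11; deficit = 169/29

Write each e_j = u_j / sqrt(<u_j, u_j>) where u_j is the displayed integer vector. Then <v, e_j> = <v, u_j> / sqrt(<u_j, u_j>), so |<v, e_j>|^2 = <v, u_j>^2 / <u_j, u_j>.
Coefficients: <v, e_1> = 2/sqrt(6), <v, e_2> = 28/sqrt(174).
Square and sum: Σ |<v, e_j>|^2 = 150/29.
Compute ||v||^2 = v·v = 11.
Deficit = 11 − 150/29 = 169/29 ≥ 0, confirming Bessel's inequality. (The deficit equals ||v − Σ <v,e_j> e_j||^2, the squared distance from v to span{e_j}.)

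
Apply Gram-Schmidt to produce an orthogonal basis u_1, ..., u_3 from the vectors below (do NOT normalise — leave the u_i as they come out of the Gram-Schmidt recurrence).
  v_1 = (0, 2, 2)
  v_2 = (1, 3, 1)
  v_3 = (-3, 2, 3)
Orthogonal basis:
  u_1 = (0, 2, 2)
  u_2 = (1, 1, -1)
  u_3 = (-5/3, 5/6, -5/6)

Apply the Gram-Schmidt recurrence
  u_1 = v_1
  u_i = v_i − Σ_{j<i} ((v_i · u_j) / (u_j · u_j)) · u_j.

Step by step this gives:
  u_1 = (0, 2, 2)
  u_2 = (1, 1, -1)
  u_3 = (-5/3, 5/6, -5/6)

Orthogonality check:
  u_2 · u_1 = 0 (should be 0)
  u_3 · u_1 = 0 (should be 0)
  u_3 · u_2 = 0 (should be 0)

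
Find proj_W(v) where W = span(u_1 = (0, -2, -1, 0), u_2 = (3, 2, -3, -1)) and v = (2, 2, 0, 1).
proj_W(v) = (41/38, 124/57, -20/57, -41/114)

Set up U = [u_1 | ... | u_2] ∈ R^(4×2). The projector onto W = col(U) is P = U (U^T U)^(-1) U^T.
Compute U^T U =
  [5, -1]
  [-1, 23],
and U^T v = (-4, 9).
Solve U^T U · c = U^T v for the coefficients: c = (-83/114, 41/114). The projection is proj_W(v) = U c.
Check: (v - proj_W(v)) · u_1 = 0  (should be 0).
Check: (v - proj_W(v)) · u_2 = 0  (should be 0).
Result: proj_W(v) = (41/38, 124/57, -20/57, -41/114).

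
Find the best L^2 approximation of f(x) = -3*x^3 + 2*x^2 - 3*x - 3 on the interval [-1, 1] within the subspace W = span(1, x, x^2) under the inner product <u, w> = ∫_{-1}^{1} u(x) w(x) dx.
g(x) = 2*x^2 - 24*x/5 - 3

The best approximation g ∈ W is the orthogonal projection of f onto W. Writing g = a_0 + a_1 x + a_2 x^2, the coefficients solve the normal equations G · a = b where
  G_{ij} = <φ_i, φ_j> and b_i = <f, φ_i>, with φ_0 = 1, φ_1 = x, φ_2 = x^2.
G =
  [2, 0, 2/3]
  [0, 2/3, 0]
  [2/3, 0, 2/5],
b = (-14/3, -16/5, -6/5).
Solving gives a_0 = -3, a_1 = -24/5, a_2 = 2, so
  g(x) = 2*x^2 - 24*x/5 - 3.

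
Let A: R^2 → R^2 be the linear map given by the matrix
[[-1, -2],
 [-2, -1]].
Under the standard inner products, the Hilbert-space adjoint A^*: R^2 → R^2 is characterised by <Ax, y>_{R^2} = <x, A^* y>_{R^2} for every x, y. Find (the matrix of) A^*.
A^* = A^T =
[[-1, -2],
 [-2, -1]]

For real matrices with standard dot products, the defining identity <Ax, y> = <x, A^* y> gives (Ax)^T y = x^T (A^*) y, i.e. x^T A^T y = x^T (A^*) y. Since this holds for all x, y, we must have A^* = A^T. Therefore
A^* =
[[-1, -2],
 [-2, -1]].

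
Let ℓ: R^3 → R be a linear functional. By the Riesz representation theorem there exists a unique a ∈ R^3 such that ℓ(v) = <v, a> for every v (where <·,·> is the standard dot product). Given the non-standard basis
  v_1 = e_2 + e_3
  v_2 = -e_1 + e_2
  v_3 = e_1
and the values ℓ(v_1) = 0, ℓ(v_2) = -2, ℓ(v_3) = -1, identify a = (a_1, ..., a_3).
a = (-1, -3, 3)

Write a = (a_1, ..., a_3) in the standard basis. For each basis vector v_i, ℓ(v_i) = <v_i, a> is a linear equation in the a_j's. Collect the n equations into a matrix system V a = ℓ, where row i of V is v_i (expressed in the standard basis). Since V is invertible (lower-triangular with 1s on the diagonal, up to permutation), solve by back-substitution:
  V =
[[0, 1, 1],
 [-1, 1, 0],
 [1, 0, 0]]
  V a = (0, -2, -1)
Solving gives a = (-1, -3, 3).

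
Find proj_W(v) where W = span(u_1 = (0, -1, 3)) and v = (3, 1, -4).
proj_W(v) = (0, 13/10, -39/10)

Set up U = [u_1 | ... | u_1] ∈ R^(3×1). The projector onto W = col(U) is P = U (U^T U)^(-1) U^T.
Compute U^T U =
  [10],
and U^T v = (-13).
Solve U^T U · c = U^T v for the coefficients: c = (-13/10). The projection is proj_W(v) = U c.
Check: (v - proj_W(v)) · u_1 = 0  (should be 0).
Result: proj_W(v) = (0, 13/10, -39/10).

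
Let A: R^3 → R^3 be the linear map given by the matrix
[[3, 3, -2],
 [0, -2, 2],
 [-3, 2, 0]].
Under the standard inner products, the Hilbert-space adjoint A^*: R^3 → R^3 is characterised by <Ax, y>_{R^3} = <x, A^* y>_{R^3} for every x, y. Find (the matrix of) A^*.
A^* = A^T =
[[3, 0, -3],
 [3, -2, 2],
 [-2, 2, 0]]

For real matrices with standard dot products, the defining identity <Ax, y> = <x, A^* y> gives (Ax)^T y = x^T (A^*) y, i.e. x^T A^T y = x^T (A^*) y. Since this holds for all x, y, we must have A^* = A^T. Therefore
A^* =
[[3, 0, -3],
 [3, -2, 2],
 [-2, 2, 0]].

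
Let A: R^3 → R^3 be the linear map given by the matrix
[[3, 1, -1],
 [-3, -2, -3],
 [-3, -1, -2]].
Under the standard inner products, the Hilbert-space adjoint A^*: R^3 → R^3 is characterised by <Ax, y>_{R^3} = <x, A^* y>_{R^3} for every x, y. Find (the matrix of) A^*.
A^* = A^T =
[[3, -3, -3],
 [1, -2, -1],
 [-1, -3, -2]]

For real matrices with standard dot products, the defining identity <Ax, y> = <x, A^* y> gives (Ax)^T y = x^T (A^*) y, i.e. x^T A^T y = x^T (A^*) y. Since this holds for all x, y, we must have A^* = A^T. Therefore
A^* =
[[3, -3, -3],
 [1, -2, -1],
 [-1, -3, -2]].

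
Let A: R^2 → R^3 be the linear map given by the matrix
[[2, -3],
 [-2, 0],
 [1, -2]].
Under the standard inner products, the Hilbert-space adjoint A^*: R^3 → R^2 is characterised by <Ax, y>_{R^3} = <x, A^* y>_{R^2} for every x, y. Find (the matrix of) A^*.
A^* = A^T =
[[2, -2, 1],
 [-3, 0, -2]]

For real matrices with standard dot products, the defining identity <Ax, y> = <x, A^* y> gives (Ax)^T y = x^T (A^*) y, i.e. x^T A^T y = x^T (A^*) y. Since this holds for all x, y, we must have A^* = A^T. Therefore
A^* =
[[2, -2, 1],
 [-3, 0, -2]].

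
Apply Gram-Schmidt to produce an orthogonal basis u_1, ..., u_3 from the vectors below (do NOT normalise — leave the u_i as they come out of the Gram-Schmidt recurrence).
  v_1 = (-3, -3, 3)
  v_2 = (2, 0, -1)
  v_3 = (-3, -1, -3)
Orthogonal basis:
  u_1 = (-3, -3, 3)
  u_2 = (1, -1, 0)
  u_3 = (-5/3, -5/3, -10/3)

Apply the Gram-Schmidt recurrence
  u_1 = v_1
  u_i = v_i − Σ_{j<i} ((v_i · u_j) / (u_j · u_j)) · u_j.

Step by step this gives:
  u_1 = (-3, -3, 3)
  u_2 = (1, -1, 0)
  u_3 = (-5/3, -5/3, -10/3)

Orthogonality check:
  u_2 · u_1 = 0 (should be 0)
  u_3 · u_1 = 0 (should be 0)
  u_3 · u_2 = 0 (should be 0)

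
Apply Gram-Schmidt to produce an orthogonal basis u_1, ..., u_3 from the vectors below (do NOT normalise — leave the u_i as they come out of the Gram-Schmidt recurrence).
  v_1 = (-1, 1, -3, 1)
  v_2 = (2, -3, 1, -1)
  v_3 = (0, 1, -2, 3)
Orthogonal basis:
  u_1 = (-1, 1, -3, 1)
  u_2 = (5/4, -9/4, -5/4, -1/4)
  u_3 = (10/11, 1/33, 14/33, 71/33)

Apply the Gram-Schmidt recurrence
  u_1 = v_1
  u_i = v_i − Σ_{j<i} ((v_i · u_j) / (u_j · u_j)) · u_j.

Step by step this gives:
  u_1 = (-1, 1, -3, 1)
  u_2 = (5/4, -9/4, -5/4, -1/4)
  u_3 = (10/11, 1/33, 14/33, 71/33)

Orthogonality check:
  u_2 · u_1 = 0 (should be 0)
  u_3 · u_1 = 0 (should be 0)
  u_3 · u_2 = 0 (should be 0)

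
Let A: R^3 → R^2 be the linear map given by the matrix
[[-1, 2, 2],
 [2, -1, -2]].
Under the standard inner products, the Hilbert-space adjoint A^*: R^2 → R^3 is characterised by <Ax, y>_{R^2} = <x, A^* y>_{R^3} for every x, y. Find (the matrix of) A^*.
A^* = A^T =
[[-1, 2],
 [2, -1],
 [2, -2]]

For real matrices with standard dot products, the defining identity <Ax, y> = <x, A^* y> gives (Ax)^T y = x^T (A^*) y, i.e. x^T A^T y = x^T (A^*) y. Since this holds for all x, y, we must have A^* = A^T. Therefore
A^* =
[[-1, 2],
 [2, -1],
 [2, -2]].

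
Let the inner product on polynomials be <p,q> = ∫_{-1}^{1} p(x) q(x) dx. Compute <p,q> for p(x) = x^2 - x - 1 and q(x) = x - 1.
<p,q> = 2/3

Expand the product: p(x)·q(x) = x^3 - 2*x^2 + 1.
∫_{-1}^{1} of each monomial x^k gives [2/(k+1) if k even, 0 if k odd]. Integrating term-by-term (or equivalently evaluating the antiderivative F(x) = x^4/4 - 2*x^3/3 + x at the endpoints):
  F(1) − F(−1) = 7/12 − (-1/12) = 2/3.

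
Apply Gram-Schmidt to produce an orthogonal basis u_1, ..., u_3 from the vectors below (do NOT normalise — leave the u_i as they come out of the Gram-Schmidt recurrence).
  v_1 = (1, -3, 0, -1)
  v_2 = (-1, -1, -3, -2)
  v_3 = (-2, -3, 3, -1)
Orthogonal basis:
  u_1 = (1, -3, 0, -1)
  u_2 = (-15/11, 1/11, -3, -18/11)
  u_3 = (-480/149, -117/149, 285/149, -129/149)

Apply the Gram-Schmidt recurrence
  u_1 = v_1
  u_i = v_i − Σ_{j<i} ((v_i · u_j) / (u_j · u_j)) · u_j.

Step by step this gives:
  u_1 = (1, -3, 0, -1)
  u_2 = (-15/11, 1/11, -3, -18/11)
  u_3 = (-480/149, -117/149, 285/149, -129/149)

Orthogonality check:
  u_2 · u_1 = 0 (should be 0)
  u_3 · u_1 = 0 (should be 0)
  u_3 · u_2 = 0 (should be 0)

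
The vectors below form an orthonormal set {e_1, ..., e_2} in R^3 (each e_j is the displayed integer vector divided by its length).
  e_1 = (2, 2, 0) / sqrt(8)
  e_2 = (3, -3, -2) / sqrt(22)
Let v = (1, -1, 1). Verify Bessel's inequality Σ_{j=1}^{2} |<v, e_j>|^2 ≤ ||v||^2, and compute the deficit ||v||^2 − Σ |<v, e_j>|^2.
Σ |<v, e_j>|^2 = 8/11; ||v||^2 = 3; deficit = 25/11

Write each e_j = u_j / sqrt(<u_j, u_j>) where u_j is the displayed integer vector. Then <v, e_j> = <v, u_j> / sqrt(<u_j, u_j>), so |<v, e_j>|^2 = <v, u_j>^2 / <u_j, u_j>.
Coefficients: <v, e_1> = 0/sqrt(8), <v, e_2> = 4/sqrt(22).
Square and sum: Σ |<v, e_j>|^2 = 8/11.
Compute ||v||^2 = v·v = 3.
Deficit = 3 − 8/11 = 25/11 ≥ 0, confirming Bessel's inequality. (The deficit equals ||v − Σ <v,e_j> e_j||^2, the squared distance from v to span{e_j}.)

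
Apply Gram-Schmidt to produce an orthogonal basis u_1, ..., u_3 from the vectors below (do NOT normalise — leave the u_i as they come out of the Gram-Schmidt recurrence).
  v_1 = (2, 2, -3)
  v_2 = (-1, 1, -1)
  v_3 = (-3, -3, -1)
Orthogonal basis:
  u_1 = (2, 2, -3)
  u_2 = (-23/17, 11/17, -8/17)
  u_3 = (-11/21, -55/21, -44/21)

Apply the Gram-Schmidt recurrence
  u_1 = v_1
  u_i = v_i − Σ_{j<i} ((v_i · u_j) / (u_j · u_j)) · u_j.

Step by step this gives:
  u_1 = (2, 2, -3)
  u_2 = (-23/17, 11/17, -8/17)
  u_3 = (-11/21, -55/21, -44/21)

Orthogonality check:
  u_2 · u_1 = 0 (should be 0)
  u_3 · u_1 = 0 (should be 0)
  u_3 · u_2 = 0 (should be 0)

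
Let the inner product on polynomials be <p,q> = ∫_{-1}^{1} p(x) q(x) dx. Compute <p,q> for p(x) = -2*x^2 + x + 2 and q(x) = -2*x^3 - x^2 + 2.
<p,q> = 4

Expand the product: p(x)·q(x) = 4*x^5 - 5*x^3 - 6*x^2 + 2*x + 4.
∫_{-1}^{1} of each monomial x^k gives [2/(k+1) if k even, 0 if k odd]. Integrating term-by-term (or equivalently evaluating the antiderivative F(x) = 2*x^6/3 - 5*x^4/4 - 2*x^3 + x^2 + 4*x at the endpoints):
  F(1) − F(−1) = 29/12 − (-19/12) = 4.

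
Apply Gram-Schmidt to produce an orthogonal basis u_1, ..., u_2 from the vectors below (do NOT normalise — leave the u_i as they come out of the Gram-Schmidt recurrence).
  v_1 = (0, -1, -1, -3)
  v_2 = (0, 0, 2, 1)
Orthogonal basis:
  u_1 = (0, -1, -1, -3)
  u_2 = (0, -5/11, 17/11, -4/11)

Apply the Gram-Schmidt recurrence
  u_1 = v_1
  u_i = v_i − Σ_{j<i} ((v_i · u_j) / (u_j · u_j)) · u_j.

Step by step this gives:
  u_1 = (0, -1, -1, -3)
  u_2 = (0, -5/11, 17/11, -4/11)

Orthogonality check:
  u_2 · u_1 = 0 (should be 0)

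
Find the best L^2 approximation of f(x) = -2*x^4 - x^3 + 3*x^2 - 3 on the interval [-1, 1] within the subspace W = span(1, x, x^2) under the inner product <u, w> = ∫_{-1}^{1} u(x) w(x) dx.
g(x) = 9*x^2/7 - 3*x/5 - 99/35

The best approximation g ∈ W is the orthogonal projection of f onto W. Writing g = a_0 + a_1 x + a_2 x^2, the coefficients solve the normal equations G · a = b where
  G_{ij} = <φ_i, φ_j> and b_i = <f, φ_i>, with φ_0 = 1, φ_1 = x, φ_2 = x^2.
G =
  [2, 0, 2/3]
  [0, 2/3, 0]
  [2/3, 0, 2/5],
b = (-24/5, -2/5, -48/35).
Solving gives a_0 = -99/35, a_1 = -3/5, a_2 = 9/7, so
  g(x) = 9*x^2/7 - 3*x/5 - 99/35.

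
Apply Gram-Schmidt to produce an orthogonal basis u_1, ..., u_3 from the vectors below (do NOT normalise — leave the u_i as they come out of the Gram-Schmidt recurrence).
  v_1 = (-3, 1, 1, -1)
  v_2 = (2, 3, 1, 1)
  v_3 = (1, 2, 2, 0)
Orthogonal basis:
  u_1 = (-3, 1, 1, -1)
  u_2 = (5/4, 13/4, 5/4, 3/4)
  u_3 = (20/57, -8/19, 58/57, -26/57)

Apply the Gram-Schmidt recurrence
  u_1 = v_1
  u_i = v_i − Σ_{j<i} ((v_i · u_j) / (u_j · u_j)) · u_j.

Step by step this gives:
  u_1 = (-3, 1, 1, -1)
  u_2 = (5/4, 13/4, 5/4, 3/4)
  u_3 = (20/57, -8/19, 58/57, -26/57)

Orthogonality check:
  u_2 · u_1 = 0 (should be 0)
  u_3 · u_1 = 0 (should be 0)
  u_3 · u_2 = 0 (should be 0)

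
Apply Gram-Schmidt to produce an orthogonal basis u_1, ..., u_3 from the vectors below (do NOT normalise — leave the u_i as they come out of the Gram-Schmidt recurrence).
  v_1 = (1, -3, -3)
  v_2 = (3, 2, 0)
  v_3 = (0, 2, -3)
Orthogonal basis:
  u_1 = (1, -3, -3)
  u_2 = (60/19, 29/19, -9/19)
  u_3 = (-9/7, 27/14, -33/14)

Apply the Gram-Schmidt recurrence
  u_1 = v_1
  u_i = v_i − Σ_{j<i} ((v_i · u_j) / (u_j · u_j)) · u_j.

Step by step this gives:
  u_1 = (1, -3, -3)
  u_2 = (60/19, 29/19, -9/19)
  u_3 = (-9/7, 27/14, -33/14)

Orthogonality check:
  u_2 · u_1 = 0 (should be 0)
  u_3 · u_1 = 0 (should be 0)
  u_3 · u_2 = 0 (should be 0)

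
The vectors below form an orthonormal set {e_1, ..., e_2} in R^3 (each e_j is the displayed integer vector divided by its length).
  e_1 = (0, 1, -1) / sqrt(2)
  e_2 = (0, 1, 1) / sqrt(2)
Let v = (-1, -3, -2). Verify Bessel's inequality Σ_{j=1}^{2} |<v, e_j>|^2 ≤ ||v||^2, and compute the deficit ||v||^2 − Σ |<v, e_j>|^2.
Σ |<v, e_j>|^2 = 13; ||v||^2 = 14; deficit = 1

Write each e_j = u_j / sqrt(<u_j, u_j>) where u_j is the displayed integer vector. Then <v, e_j> = <v, u_j> / sqrt(<u_j, u_j>), so |<v, e_j>|^2 = <v, u_j>^2 / <u_j, u_j>.
Coefficients: <v, e_1> = -1/sqrt(2), <v, e_2> = -5/sqrt(2).
Square and sum: Σ |<v, e_j>|^2 = 13.
Compute ||v||^2 = v·v = 14.
Deficit = 14 − 13 = 1 ≥ 0, confirming Bessel's inequality. (The deficit equals ||v − Σ <v,e_j> e_j||^2, the squared distance from v to span{e_j}.)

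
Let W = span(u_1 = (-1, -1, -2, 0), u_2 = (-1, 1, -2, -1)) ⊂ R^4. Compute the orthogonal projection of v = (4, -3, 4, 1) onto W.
proj_W(v) = (59/26, -61/26, 59/13, 30/13)

Set up U = [u_1 | ... | u_2] ∈ R^(4×2). The projector onto W = col(U) is P = U (U^T U)^(-1) U^T.
Compute U^T U =
  [6, 4]
  [4, 7],
and U^T v = (-9, -16).
Solve U^T U · c = U^T v for the coefficients: c = (1/26, -30/13). The projection is proj_W(v) = U c.
Check: (v - proj_W(v)) · u_1 = 0  (should be 0).
Check: (v - proj_W(v)) · u_2 = 0  (should be 0).
Result: proj_W(v) = (59/26, -61/26, 59/13, 30/13).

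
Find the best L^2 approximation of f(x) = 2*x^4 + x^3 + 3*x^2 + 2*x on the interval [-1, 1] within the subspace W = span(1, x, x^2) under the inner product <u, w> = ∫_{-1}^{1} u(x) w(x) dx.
g(x) = 33*x^2/7 + 13*x/5 - 6/35

The best approximation g ∈ W is the orthogonal projection of f onto W. Writing g = a_0 + a_1 x + a_2 x^2, the coefficients solve the normal equations G · a = b where
  G_{ij} = <φ_i, φ_j> and b_i = <f, φ_i>, with φ_0 = 1, φ_1 = x, φ_2 = x^2.
G =
  [2, 0, 2/3]
  [0, 2/3, 0]
  [2/3, 0, 2/5],
b = (14/5, 26/15, 62/35).
Solving gives a_0 = -6/35, a_1 = 13/5, a_2 = 33/7, so
  g(x) = 33*x^2/7 + 13*x/5 - 6/35.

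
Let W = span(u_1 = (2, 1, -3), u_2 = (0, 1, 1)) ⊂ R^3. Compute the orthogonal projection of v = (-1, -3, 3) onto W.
proj_W(v) = (-7/3, -7/3, 7/3)

Set up U = [u_1 | ... | u_2] ∈ R^(3×2). The projector onto W = col(U) is P = U (U^T U)^(-1) U^T.
Compute U^T U =
  [14, -2]
  [-2, 2],
and U^T v = (-14, 0).
Solve U^T U · c = U^T v for the coefficients: c = (-7/6, -7/6). The projection is proj_W(v) = U c.
Check: (v - proj_W(v)) · u_1 = 0  (should be 0).
Check: (v - proj_W(v)) · u_2 = 0  (should be 0).
Result: proj_W(v) = (-7/3, -7/3, 7/3).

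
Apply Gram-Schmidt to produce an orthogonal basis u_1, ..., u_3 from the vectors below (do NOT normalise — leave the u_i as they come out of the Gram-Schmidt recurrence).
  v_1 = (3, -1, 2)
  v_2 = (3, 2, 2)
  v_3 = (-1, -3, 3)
Orthogonal basis:
  u_1 = (3, -1, 2)
  u_2 = (9/14, 39/14, 3/7)
  u_3 = (-22/13, 0, 33/13)

Apply the Gram-Schmidt recurrence
  u_1 = v_1
  u_i = v_i − Σ_{j<i} ((v_i · u_j) / (u_j · u_j)) · u_j.

Step by step this gives:
  u_1 = (3, -1, 2)
  u_2 = (9/14, 39/14, 3/7)
  u_3 = (-22/13, 0, 33/13)

Orthogonality check:
  u_2 · u_1 = 0 (should be 0)
  u_3 · u_1 = 0 (should be 0)
  u_3 · u_2 = 0 (should be 0)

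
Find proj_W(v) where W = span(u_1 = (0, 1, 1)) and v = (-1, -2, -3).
proj_W(v) = (0, -5/2, -5/2)

Set up U = [u_1 | ... | u_1] ∈ R^(3×1). The projector onto W = col(U) is P = U (U^T U)^(-1) U^T.
Compute U^T U =
  [2],
and U^T v = (-5).
Solve U^T U · c = U^T v for the coefficients: c = (-5/2). The projection is proj_W(v) = U c.
Check: (v - proj_W(v)) · u_1 = 0  (should be 0).
Result: proj_W(v) = (0, -5/2, -5/2).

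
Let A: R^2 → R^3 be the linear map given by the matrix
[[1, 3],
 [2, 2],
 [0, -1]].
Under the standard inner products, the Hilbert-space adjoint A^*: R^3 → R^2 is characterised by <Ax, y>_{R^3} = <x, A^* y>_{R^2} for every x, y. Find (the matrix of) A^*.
A^* = A^T =
[[1, 2, 0],
 [3, 2, -1]]

For real matrices with standard dot products, the defining identity <Ax, y> = <x, A^* y> gives (Ax)^T y = x^T (A^*) y, i.e. x^T A^T y = x^T (A^*) y. Since this holds for all x, y, we must have A^* = A^T. Therefore
A^* =
[[1, 2, 0],
 [3, 2, -1]].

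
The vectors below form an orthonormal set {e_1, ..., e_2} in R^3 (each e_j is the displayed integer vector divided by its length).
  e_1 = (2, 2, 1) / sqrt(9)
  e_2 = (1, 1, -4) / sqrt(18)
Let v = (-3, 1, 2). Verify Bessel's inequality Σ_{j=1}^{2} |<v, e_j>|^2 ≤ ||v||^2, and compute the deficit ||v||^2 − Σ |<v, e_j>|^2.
Σ |<v, e_j>|^2 = 6; ||v||^2 = 14; deficit = 8

Write each e_j = u_j / sqrt(<u_j, u_j>) where u_j is the displayed integer vector. Then <v, e_j> = <v, u_j> / sqrt(<u_j, u_j>), so |<v, e_j>|^2 = <v, u_j>^2 / <u_j, u_j>.
Coefficients: <v, e_1> = -2/sqrt(9), <v, e_2> = -10/sqrt(18).
Square and sum: Σ |<v, e_j>|^2 = 6.
Compute ||v||^2 = v·v = 14.
Deficit = 14 − 6 = 8 ≥ 0, confirming Bessel's inequality. (The deficit equals ||v − Σ <v,e_j> e_j||^2, the squared distance from v to span{e_j}.)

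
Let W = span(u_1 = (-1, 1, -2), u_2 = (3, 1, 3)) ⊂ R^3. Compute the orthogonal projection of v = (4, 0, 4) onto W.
proj_W(v) = (18/5, 6/25, 108/25)

Set up U = [u_1 | ... | u_2] ∈ R^(3×2). The projector onto W = col(U) is P = U (U^T U)^(-1) U^T.
Compute U^T U =
  [6, -8]
  [-8, 19],
and U^T v = (-12, 24).
Solve U^T U · c = U^T v for the coefficients: c = (-18/25, 24/25). The projection is proj_W(v) = U c.
Check: (v - proj_W(v)) · u_1 = 0  (should be 0).
Check: (v - proj_W(v)) · u_2 = 0  (should be 0).
Result: proj_W(v) = (18/5, 6/25, 108/25).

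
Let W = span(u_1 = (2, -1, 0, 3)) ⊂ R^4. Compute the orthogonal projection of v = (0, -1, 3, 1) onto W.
proj_W(v) = (4/7, -2/7, 0, 6/7)

Set up U = [u_1 | ... | u_1] ∈ R^(4×1). The projector onto W = col(U) is P = U (U^T U)^(-1) U^T.
Compute U^T U =
  [14],
and U^T v = (4).
Solve U^T U · c = U^T v for the coefficients: c = (2/7). The projection is proj_W(v) = U c.
Check: (v - proj_W(v)) · u_1 = 0  (should be 0).
Result: proj_W(v) = (4/7, -2/7, 0, 6/7).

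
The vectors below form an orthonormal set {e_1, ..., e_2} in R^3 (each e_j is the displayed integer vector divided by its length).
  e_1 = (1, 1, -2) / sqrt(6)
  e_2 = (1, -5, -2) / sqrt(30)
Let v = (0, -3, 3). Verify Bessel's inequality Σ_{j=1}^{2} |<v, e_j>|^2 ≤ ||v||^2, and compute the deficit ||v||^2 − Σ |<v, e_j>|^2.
Σ |<v, e_j>|^2 = 81/5; ||v||^2 = 18; deficit = 9/5

Write each e_j = u_j / sqrt(<u_j, u_j>) where u_j is the displayed integer vector. Then <v, e_j> = <v, u_j> / sqrt(<u_j, u_j>), so |<v, e_j>|^2 = <v, u_j>^2 / <u_j, u_j>.
Coefficients: <v, e_1> = -9/sqrt(6), <v, e_2> = 9/sqrt(30).
Square and sum: Σ |<v, e_j>|^2 = 81/5.
Compute ||v||^2 = v·v = 18.
Deficit = 18 − 81/5 = 9/5 ≥ 0, confirming Bessel's inequality. (The deficit equals ||v − Σ <v,e_j> e_j||^2, the squared distance from v to span{e_j}.)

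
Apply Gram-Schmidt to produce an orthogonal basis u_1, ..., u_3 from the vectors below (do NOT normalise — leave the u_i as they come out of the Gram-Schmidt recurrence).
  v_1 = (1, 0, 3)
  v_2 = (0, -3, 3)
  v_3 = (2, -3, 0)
Orthogonal basis:
  u_1 = (1, 0, 3)
  u_2 = (-9/10, -3, 3/10)
  u_3 = (27/11, -9/11, -9/11)

Apply the Gram-Schmidt recurrence
  u_1 = v_1
  u_i = v_i − Σ_{j<i} ((v_i · u_j) / (u_j · u_j)) · u_j.

Step by step this gives:
  u_1 = (1, 0, 3)
  u_2 = (-9/10, -3, 3/10)
  u_3 = (27/11, -9/11, -9/11)

Orthogonality check:
  u_2 · u_1 = 0 (should be 0)
  u_3 · u_1 = 0 (should be 0)
  u_3 · u_2 = 0 (should be 0)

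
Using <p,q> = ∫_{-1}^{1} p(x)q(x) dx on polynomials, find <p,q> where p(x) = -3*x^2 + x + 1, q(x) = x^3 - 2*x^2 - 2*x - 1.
<p,q> = 2/15

Expand the product: p(x)·q(x) = -3*x^5 + 7*x^4 + 5*x^3 - x^2 - 3*x - 1.
∫_{-1}^{1} of each monomial x^k gives [2/(k+1) if k even, 0 if k odd]. Integrating term-by-term (or equivalently evaluating the antiderivative F(x) = -x^6/2 + 7*x^5/5 + 5*x^4/4 - x^3/3 - 3*x^2/2 - x at the endpoints):
  F(1) − F(−1) = -41/60 − (-49/60) = 2/15.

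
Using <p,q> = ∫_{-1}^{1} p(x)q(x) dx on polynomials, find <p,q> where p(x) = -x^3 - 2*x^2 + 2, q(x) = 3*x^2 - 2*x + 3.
<p,q> = 52/5

Expand the product: p(x)·q(x) = -3*x^5 - 4*x^4 + x^3 - 4*x + 6.
∫_{-1}^{1} of each monomial x^k gives [2/(k+1) if k even, 0 if k odd]. Integrating term-by-term (or equivalently evaluating the antiderivative F(x) = -x^6/2 - 4*x^5/5 + x^4/4 - 2*x^2 + 6*x at the endpoints):
  F(1) − F(−1) = 59/20 − (-149/20) = 52/5.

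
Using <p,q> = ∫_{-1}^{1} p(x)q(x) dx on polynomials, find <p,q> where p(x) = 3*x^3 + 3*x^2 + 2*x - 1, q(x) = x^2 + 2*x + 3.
<p,q> = 28/5

Expand the product: p(x)·q(x) = 3*x^5 + 9*x^4 + 17*x^3 + 12*x^2 + 4*x - 3.
∫_{-1}^{1} of each monomial x^k gives [2/(k+1) if k even, 0 if k odd]. Integrating term-by-term (or equivalently evaluating the antiderivative F(x) = x^6/2 + 9*x^5/5 + 17*x^4/4 + 4*x^3 + 2*x^2 - 3*x at the endpoints):
  F(1) − F(−1) = 191/20 − (79/20) = 28/5.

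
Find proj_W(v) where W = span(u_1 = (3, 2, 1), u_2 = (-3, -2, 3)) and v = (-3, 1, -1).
proj_W(v) = (-21/13, -14/13, -1)

Set up U = [u_1 | ... | u_2] ∈ R^(3×2). The projector onto W = col(U) is P = U (U^T U)^(-1) U^T.
Compute U^T U =
  [14, -10]
  [-10, 22],
and U^T v = (-8, 4).
Solve U^T U · c = U^T v for the coefficients: c = (-17/26, -3/26). The projection is proj_W(v) = U c.
Check: (v - proj_W(v)) · u_1 = 0  (should be 0).
Check: (v - proj_W(v)) · u_2 = 0  (should be 0).
Result: proj_W(v) = (-21/13, -14/13, -1).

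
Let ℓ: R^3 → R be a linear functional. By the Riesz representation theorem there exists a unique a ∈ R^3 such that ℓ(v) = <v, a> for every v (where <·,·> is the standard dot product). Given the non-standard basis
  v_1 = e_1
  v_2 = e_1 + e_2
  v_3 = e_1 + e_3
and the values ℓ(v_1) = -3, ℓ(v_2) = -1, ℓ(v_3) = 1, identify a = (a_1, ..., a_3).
a = (-3, 2, 4)

Write a = (a_1, ..., a_3) in the standard basis. For each basis vector v_i, ℓ(v_i) = <v_i, a> is a linear equation in the a_j's. Collect the n equations into a matrix system V a = ℓ, where row i of V is v_i (expressed in the standard basis). Since V is invertible (lower-triangular with 1s on the diagonal, up to permutation), solve by back-substitution:
  V =
[[1, 0, 0],
 [1, 1, 0],
 [1, 0, 1]]
  V a = (-3, -1, 1)
Solving gives a = (-3, 2, 4).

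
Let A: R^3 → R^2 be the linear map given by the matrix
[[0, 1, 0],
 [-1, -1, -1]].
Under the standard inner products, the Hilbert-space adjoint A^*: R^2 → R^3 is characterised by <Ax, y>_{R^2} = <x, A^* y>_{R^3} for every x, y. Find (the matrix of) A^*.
A^* = A^T =
[[0, -1],
 [1, -1],
 [0, -1]]

For real matrices with standard dot products, the defining identity <Ax, y> = <x, A^* y> gives (Ax)^T y = x^T (A^*) y, i.e. x^T A^T y = x^T (A^*) y. Since this holds for all x, y, we must have A^* = A^T. Therefore
A^* =
[[0, -1],
 [1, -1],
 [0, -1]].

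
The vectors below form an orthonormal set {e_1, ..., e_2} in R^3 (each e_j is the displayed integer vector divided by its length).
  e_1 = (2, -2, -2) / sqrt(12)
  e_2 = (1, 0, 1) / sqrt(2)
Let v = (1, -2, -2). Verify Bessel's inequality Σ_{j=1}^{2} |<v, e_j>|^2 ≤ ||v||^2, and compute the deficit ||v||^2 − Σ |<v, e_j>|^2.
Σ |<v, e_j>|^2 = 53/6; ||v||^2 = 9; deficit = 1/6

Write each e_j = u_j / sqrt(<u_j, u_j>) where u_j is the displayed integer vector. Then <v, e_j> = <v, u_j> / sqrt(<u_j, u_j>), so |<v, e_j>|^2 = <v, u_j>^2 / <u_j, u_j>.
Coefficients: <v, e_1> = 10/sqrt(12), <v, e_2> = -1/sqrt(2).
Square and sum: Σ |<v, e_j>|^2 = 53/6.
Compute ||v||^2 = v·v = 9.
Deficit = 9 − 53/6 = 1/6 ≥ 0, confirming Bessel's inequality. (The deficit equals ||v − Σ <v,e_j> e_j||^2, the squared distance from v to span{e_j}.)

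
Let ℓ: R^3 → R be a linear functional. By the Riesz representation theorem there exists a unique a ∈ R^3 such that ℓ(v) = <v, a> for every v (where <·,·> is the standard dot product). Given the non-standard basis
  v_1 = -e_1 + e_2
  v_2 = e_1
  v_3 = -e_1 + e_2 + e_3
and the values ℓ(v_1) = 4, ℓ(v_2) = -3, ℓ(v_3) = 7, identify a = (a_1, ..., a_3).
a = (-3, 1, 3)

Write a = (a_1, ..., a_3) in the standard basis. For each basis vector v_i, ℓ(v_i) = <v_i, a> is a linear equation in the a_j's. Collect the n equations into a matrix system V a = ℓ, where row i of V is v_i (expressed in the standard basis). Since V is invertible (lower-triangular with 1s on the diagonal, up to permutation), solve by back-substitution:
  V =
[[-1, 1, 0],
 [1, 0, 0],
 [-1, 1, 1]]
  V a = (4, -3, 7)
Solving gives a = (-3, 1, 3).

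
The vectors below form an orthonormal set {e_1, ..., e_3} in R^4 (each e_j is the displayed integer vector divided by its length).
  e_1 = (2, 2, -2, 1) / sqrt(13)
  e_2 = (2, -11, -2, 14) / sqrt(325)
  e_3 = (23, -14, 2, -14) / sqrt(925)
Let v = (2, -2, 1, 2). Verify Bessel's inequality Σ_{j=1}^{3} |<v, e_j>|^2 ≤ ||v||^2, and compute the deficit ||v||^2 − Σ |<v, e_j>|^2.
Σ |<v, e_j>|^2 = 400/37; ||v||^2 = 13; deficit = 81/37

Write each e_j = u_j / sqrt(<u_j, u_j>) where u_j is the displayed integer vector. Then <v, e_j> = <v, u_j> / sqrt(<u_j, u_j>), so |<v, e_j>|^2 = <v, u_j>^2 / <u_j, u_j>.
Coefficients: <v, e_1> = 0/sqrt(13), <v, e_2> = 52/sqrt(325), <v, e_3> = 48/sqrt(925).
Square and sum: Σ |<v, e_j>|^2 = 400/37.
Compute ||v||^2 = v·v = 13.
Deficit = 13 − 400/37 = 81/37 ≥ 0, confirming Bessel's inequality. (The deficit equals ||v − Σ <v,e_j> e_j||^2, the squared distance from v to span{e_j}.)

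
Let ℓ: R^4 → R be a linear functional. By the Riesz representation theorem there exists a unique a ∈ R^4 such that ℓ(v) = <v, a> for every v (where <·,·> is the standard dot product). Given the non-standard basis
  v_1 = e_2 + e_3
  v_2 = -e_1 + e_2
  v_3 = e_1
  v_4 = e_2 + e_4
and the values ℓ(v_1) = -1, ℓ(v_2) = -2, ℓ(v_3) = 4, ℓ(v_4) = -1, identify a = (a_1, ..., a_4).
a = (4, 2, -3, -3)

Write a = (a_1, ..., a_4) in the standard basis. For each basis vector v_i, ℓ(v_i) = <v_i, a> is a linear equation in the a_j's. Collect the n equations into a matrix system V a = ℓ, where row i of V is v_i (expressed in the standard basis). Since V is invertible (lower-triangular with 1s on the diagonal, up to permutation), solve by back-substitution:
  V =
[[0, 1, 1, 0],
 [-1, 1, 0, 0],
 [1, 0, 0, 0],
 [0, 1, 0, 1]]
  V a = (-1, -2, 4, -1)
Solving gives a = (4, 2, -3, -3).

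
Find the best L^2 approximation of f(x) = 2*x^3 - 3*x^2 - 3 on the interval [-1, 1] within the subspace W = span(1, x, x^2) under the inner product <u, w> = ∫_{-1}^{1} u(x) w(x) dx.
g(x) = -3*x^2 + 6*x/5 - 3

The best approximation g ∈ W is the orthogonal projection of f onto W. Writing g = a_0 + a_1 x + a_2 x^2, the coefficients solve the normal equations G · a = b where
  G_{ij} = <φ_i, φ_j> and b_i = <f, φ_i>, with φ_0 = 1, φ_1 = x, φ_2 = x^2.
G =
  [2, 0, 2/3]
  [0, 2/3, 0]
  [2/3, 0, 2/5],
b = (-8, 4/5, -16/5).
Solving gives a_0 = -3, a_1 = 6/5, a_2 = -3, so
  g(x) = -3*x^2 + 6*x/5 - 3.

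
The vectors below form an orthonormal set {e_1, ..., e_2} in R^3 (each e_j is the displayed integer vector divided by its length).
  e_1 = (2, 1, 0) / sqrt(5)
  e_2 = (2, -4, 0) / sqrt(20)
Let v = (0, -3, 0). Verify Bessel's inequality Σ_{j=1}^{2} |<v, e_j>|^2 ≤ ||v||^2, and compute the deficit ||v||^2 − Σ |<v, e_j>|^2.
Σ |<v, e_j>|^2 = 9; ||v||^2 = 9; deficit = 0

Write each e_j = u_j / sqrt(<u_j, u_j>) where u_j is the displayed integer vector. Then <v, e_j> = <v, u_j> / sqrt(<u_j, u_j>), so |<v, e_j>|^2 = <v, u_j>^2 / <u_j, u_j>.
Coefficients: <v, e_1> = -3/sqrt(5), <v, e_2> = 12/sqrt(20).
Square and sum: Σ |<v, e_j>|^2 = 9.
Compute ||v||^2 = v·v = 9.
Deficit = 9 − 9 = 0 ≥ 0, confirming Bessel's inequality. (The deficit equals ||v − Σ <v,e_j> e_j||^2, the squared distance from v to span{e_j}.)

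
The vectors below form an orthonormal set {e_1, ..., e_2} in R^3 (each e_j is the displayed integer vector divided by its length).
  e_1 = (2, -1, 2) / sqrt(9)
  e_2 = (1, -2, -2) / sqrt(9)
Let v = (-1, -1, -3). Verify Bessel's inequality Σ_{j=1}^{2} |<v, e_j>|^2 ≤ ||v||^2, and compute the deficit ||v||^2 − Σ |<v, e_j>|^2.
Σ |<v, e_j>|^2 = 98/9; ||v||^2 = 11; deficit = 1/9

Write each e_j = u_j / sqrt(<u_j, u_j>) where u_j is the displayed integer vector. Then <v, e_j> = <v, u_j> / sqrt(<u_j, u_j>), so |<v, e_j>|^2 = <v, u_j>^2 / <u_j, u_j>.
Coefficients: <v, e_1> = -7/sqrt(9), <v, e_2> = 7/sqrt(9).
Square and sum: Σ |<v, e_j>|^2 = 98/9.
Compute ||v||^2 = v·v = 11.
Deficit = 11 − 98/9 = 1/9 ≥ 0, confirming Bessel's inequality. (The deficit equals ||v − Σ <v,e_j> e_j||^2, the squared distance from v to span{e_j}.)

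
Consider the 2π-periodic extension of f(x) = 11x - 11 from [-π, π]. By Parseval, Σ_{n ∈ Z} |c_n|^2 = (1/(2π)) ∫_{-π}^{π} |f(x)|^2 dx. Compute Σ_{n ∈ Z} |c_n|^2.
Σ |c_n|^2 = 121π^2/3 + 121

Expand and integrate term by term over [-π, π]:
  ∫ (11x)^2 dx = 121·(2π^3/3); ∫ 2·11·(-11)·x dx = 0 (odd integrand); ∫ (-11)^2 dx = 121·2π.
So (1/(2π)) ∫_{-π}^{π} (11x - 11)^2 dx = 121π^2/3 + 121 = 121π^2/3 + 121.
Parseval ⇒ Σ |c_n|^2 = 121π^2/3 + 121.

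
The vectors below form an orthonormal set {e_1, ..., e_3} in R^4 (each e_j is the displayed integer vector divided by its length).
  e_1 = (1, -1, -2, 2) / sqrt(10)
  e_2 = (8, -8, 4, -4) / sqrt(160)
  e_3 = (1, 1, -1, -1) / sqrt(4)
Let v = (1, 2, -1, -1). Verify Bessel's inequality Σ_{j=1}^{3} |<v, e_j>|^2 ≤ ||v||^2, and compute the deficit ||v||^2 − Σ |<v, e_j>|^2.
Σ |<v, e_j>|^2 = 27/4; ||v||^2 = 7; deficit = 1/4

Write each e_j = u_j / sqrt(<u_j, u_j>) where u_j is the displayed integer vector. Then <v, e_j> = <v, u_j> / sqrt(<u_j, u_j>), so |<v, e_j>|^2 = <v, u_j>^2 / <u_j, u_j>.
Coefficients: <v, e_1> = -1/sqrt(10), <v, e_2> = -8/sqrt(160), <v, e_3> = 5/sqrt(4).
Square and sum: Σ |<v, e_j>|^2 = 27/4.
Compute ||v||^2 = v·v = 7.
Deficit = 7 − 27/4 = 1/4 ≥ 0, confirming Bessel's inequality. (The deficit equals ||v − Σ <v,e_j> e_j||^2, the squared distance from v to span{e_j}.)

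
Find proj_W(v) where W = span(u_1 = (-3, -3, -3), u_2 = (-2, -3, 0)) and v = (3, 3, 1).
proj_W(v) = (18/7, 23/7, 8/7)

Set up U = [u_1 | ... | u_2] ∈ R^(3×2). The projector onto W = col(U) is P = U (U^T U)^(-1) U^T.
Compute U^T U =
  [27, 15]
  [15, 13],
and U^T v = (-21, -15).
Solve U^T U · c = U^T v for the coefficients: c = (-8/21, -5/7). The projection is proj_W(v) = U c.
Check: (v - proj_W(v)) · u_1 = 0  (should be 0).
Check: (v - proj_W(v)) · u_2 = 0  (should be 0).
Result: proj_W(v) = (18/7, 23/7, 8/7).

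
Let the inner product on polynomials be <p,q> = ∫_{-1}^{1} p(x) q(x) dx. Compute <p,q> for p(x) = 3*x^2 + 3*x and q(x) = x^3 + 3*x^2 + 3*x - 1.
<p,q> = 44/5

Expand the product: p(x)·q(x) = 3*x^5 + 12*x^4 + 18*x^3 + 6*x^2 - 3*x.
∫_{-1}^{1} of each monomial x^k gives [2/(k+1) if k even, 0 if k odd]. Integrating term-by-term (or equivalently evaluating the antiderivative F(x) = x^6/2 + 12*x^5/5 + 9*x^4/2 + 2*x^3 - 3*x^2/2 at the endpoints):
  F(1) − F(−1) = 79/10 − (-9/10) = 44/5.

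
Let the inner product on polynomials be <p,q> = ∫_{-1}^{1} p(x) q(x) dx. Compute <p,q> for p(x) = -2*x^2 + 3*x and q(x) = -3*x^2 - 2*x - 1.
<p,q> = -4/15

Expand the product: p(x)·q(x) = 6*x^4 - 5*x^3 - 4*x^2 - 3*x.
∫_{-1}^{1} of each monomial x^k gives [2/(k+1) if k even, 0 if k odd]. Integrating term-by-term (or equivalently evaluating the antiderivative F(x) = 6*x^5/5 - 5*x^4/4 - 4*x^3/3 - 3*x^2/2 at the endpoints):
  F(1) − F(−1) = -173/60 − (-157/60) = -4/15.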